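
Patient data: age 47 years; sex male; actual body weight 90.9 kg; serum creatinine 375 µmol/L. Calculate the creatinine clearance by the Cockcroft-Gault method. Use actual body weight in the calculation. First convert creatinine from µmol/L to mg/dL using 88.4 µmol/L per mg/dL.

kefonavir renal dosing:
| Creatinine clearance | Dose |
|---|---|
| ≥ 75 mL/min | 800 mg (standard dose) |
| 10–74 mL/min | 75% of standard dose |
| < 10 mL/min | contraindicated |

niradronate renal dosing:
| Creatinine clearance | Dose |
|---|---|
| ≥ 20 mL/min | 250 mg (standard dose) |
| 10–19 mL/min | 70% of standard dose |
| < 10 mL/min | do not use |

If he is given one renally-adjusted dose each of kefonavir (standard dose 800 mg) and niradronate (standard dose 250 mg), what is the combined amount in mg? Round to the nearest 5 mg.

850 mg

SCr = 375 / 88.4 = 4.242 mg/dL
CrCl = (140 − 47) × 90.9 / (72 × 4.242) = 8453.7 / 305.42 ≈ 27.7 mL/min
CrCl ≈ 28 mL/min.
kefonavir: 10–74 mL/min → 75% of 800 mg = 600 mg.
niradronate: ≥ 20 mL/min → 100% of 250 mg = 250 mg.
Total = 600 + 250 = 850 mg.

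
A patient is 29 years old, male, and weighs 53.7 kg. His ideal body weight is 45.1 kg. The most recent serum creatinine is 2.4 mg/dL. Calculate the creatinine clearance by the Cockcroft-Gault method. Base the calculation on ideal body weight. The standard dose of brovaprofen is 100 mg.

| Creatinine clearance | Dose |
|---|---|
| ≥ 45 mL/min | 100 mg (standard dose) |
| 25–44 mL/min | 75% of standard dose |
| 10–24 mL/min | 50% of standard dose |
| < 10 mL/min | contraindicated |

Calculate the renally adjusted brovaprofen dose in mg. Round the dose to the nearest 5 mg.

75 mg

CrCl = (140 − 29) × 45.1 / (72 × 2.4) = 5006.1 / 172.80 ≈ 29.0 mL/min
CrCl ≈ 29 mL/min → bracket 25–44 mL/min.
75% of 100 mg = 75 mg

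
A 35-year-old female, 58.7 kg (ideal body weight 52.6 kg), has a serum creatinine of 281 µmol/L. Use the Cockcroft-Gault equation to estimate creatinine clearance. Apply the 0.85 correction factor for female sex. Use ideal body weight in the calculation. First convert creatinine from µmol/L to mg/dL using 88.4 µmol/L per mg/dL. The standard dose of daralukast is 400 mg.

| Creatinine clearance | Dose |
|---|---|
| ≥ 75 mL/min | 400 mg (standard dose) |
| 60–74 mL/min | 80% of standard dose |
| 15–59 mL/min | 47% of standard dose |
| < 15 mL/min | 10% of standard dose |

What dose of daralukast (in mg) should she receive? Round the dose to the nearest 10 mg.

190 mg

SCr = 281 / 88.4 = 3.179 mg/dL
CrCl = (140 − 35) × 52.6 / (72 × 3.179) × 0.85 = 5523.0 / 228.89 × 0.85 ≈ 20.5 mL/min
CrCl ≈ 21 mL/min → bracket 15–59 mL/min.
47% of 400 mg = 188 mg → 190 mg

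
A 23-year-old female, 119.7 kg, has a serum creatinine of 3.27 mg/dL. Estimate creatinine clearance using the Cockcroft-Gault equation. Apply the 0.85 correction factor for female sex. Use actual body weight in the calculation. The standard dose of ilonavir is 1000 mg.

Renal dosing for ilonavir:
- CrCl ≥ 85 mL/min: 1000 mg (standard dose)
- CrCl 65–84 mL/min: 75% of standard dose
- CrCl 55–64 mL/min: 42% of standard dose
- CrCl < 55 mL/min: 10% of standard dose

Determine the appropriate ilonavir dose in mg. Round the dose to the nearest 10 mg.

100 mg

CrCl = (140 − 23) × 119.7 / (72 × 3.27) × 0.85 = 14004.9 / 235.44 × 0.85 ≈ 50.6 mL/min
CrCl ≈ 51 mL/min → bracket < 55 mL/min.
10% of 1000 mg = 100 mg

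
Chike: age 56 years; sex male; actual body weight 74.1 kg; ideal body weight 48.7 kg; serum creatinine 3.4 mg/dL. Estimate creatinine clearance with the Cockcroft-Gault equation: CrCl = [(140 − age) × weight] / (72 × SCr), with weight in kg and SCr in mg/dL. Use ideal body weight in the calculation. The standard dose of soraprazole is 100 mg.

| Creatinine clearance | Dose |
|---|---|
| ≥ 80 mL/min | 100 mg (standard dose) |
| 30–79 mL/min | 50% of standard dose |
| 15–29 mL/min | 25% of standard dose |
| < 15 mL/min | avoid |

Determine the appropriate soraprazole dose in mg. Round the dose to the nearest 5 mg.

25 mg

CrCl = (140 − 56) × 48.7 / (72 × 3.4) = 4090.8 / 244.80 ≈ 16.7 mL/min
CrCl ≈ 17 mL/min → bracket 15–29 mL/min.
25% of 100 mg = 25 mg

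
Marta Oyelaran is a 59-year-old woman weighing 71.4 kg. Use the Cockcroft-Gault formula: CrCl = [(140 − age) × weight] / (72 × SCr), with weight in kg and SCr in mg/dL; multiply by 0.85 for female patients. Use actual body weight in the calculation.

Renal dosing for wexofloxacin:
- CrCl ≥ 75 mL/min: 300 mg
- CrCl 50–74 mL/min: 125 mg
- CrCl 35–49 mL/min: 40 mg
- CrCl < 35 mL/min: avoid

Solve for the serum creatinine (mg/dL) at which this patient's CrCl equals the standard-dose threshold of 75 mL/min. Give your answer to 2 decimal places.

0.91 mg/dL

Standard dose requires CrCl ≥ 75 mL/min.
Set (140 − 59) × 71.4 × 0.85 / (72 × SCr) = 75
SCr = (140 − 59) × 71.4 × 0.85 / (72 × 75) = 0.910 mg/dL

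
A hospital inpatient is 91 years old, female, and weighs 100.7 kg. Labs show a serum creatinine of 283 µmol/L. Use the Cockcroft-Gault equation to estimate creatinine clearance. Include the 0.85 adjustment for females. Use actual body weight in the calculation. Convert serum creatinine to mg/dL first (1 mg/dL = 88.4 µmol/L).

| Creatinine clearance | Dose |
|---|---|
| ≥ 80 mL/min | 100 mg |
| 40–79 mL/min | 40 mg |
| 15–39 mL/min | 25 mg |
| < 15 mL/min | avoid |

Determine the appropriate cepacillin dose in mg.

SCr = 283 / 88.4 = 3.201 mg/dL
CrCl = (140 − 91) × 100.7 / (72 × 3.201) × 0.85 = 4934.3 / 230.47 × 0.85 ≈ 18.2 mL/min
CrCl ≈ 18 mL/min → bracket 15–39 mL/min.
Dose for this bracket: 25 mg.

25 mg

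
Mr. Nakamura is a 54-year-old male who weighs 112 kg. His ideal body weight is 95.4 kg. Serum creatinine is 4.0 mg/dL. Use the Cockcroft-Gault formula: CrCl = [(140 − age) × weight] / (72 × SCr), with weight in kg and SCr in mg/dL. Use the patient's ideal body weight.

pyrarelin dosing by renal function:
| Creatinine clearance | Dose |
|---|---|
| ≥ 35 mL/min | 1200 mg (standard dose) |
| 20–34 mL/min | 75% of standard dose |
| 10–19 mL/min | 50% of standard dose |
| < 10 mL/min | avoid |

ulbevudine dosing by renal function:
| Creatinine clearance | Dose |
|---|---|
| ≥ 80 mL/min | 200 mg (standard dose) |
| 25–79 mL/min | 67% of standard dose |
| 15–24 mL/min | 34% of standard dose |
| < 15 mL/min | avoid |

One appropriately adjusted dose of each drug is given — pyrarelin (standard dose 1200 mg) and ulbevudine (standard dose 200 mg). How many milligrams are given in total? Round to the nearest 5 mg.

CrCl = (140 − 54) × 95.4 / (72 × 4) = 8204.4 / 288.00 ≈ 28.5 mL/min
CrCl ≈ 28 mL/min.
pyrarelin: 20–34 mL/min → 75% of 1200 mg = 900 mg.
ulbevudine: 25–79 mL/min → 67% of 200 mg = 134 mg.
Total = 900 + 134 = 1034 mg.

1035 mg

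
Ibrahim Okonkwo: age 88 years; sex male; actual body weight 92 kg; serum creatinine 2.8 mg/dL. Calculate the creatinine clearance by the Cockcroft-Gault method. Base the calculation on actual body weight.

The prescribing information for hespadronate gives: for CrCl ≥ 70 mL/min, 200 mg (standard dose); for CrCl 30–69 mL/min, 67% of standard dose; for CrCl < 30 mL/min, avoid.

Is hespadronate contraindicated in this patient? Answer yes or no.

CrCl = (140 − 88) × 92 / (72 × 2.8) = 4784.0 / 201.60 ≈ 23.7 mL/min
CrCl ≈ 24 mL/min, which is < 30 mL/min.

yes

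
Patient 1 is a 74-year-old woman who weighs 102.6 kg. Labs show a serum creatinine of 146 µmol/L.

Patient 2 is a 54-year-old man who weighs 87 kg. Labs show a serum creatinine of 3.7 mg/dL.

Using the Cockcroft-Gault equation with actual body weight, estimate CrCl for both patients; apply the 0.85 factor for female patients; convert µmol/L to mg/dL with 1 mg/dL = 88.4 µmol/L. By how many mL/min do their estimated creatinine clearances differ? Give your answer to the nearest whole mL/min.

Patient 1: SCr = 146 / 88.4 = 1.652 mg/dL
Patient 1: CrCl = (140 − 74) × 102.6 / (72 × 1.652) × 0.85 = 6771.6 / 118.94 × 0.85 ≈ 48.4 mL/min
Patient 2: CrCl = (140 − 54) × 87 / (72 × 3.7) = 7482.0 / 266.40 ≈ 28.1 mL/min
|48.4 − 28.1| = 20.3 mL/min

20 mL/min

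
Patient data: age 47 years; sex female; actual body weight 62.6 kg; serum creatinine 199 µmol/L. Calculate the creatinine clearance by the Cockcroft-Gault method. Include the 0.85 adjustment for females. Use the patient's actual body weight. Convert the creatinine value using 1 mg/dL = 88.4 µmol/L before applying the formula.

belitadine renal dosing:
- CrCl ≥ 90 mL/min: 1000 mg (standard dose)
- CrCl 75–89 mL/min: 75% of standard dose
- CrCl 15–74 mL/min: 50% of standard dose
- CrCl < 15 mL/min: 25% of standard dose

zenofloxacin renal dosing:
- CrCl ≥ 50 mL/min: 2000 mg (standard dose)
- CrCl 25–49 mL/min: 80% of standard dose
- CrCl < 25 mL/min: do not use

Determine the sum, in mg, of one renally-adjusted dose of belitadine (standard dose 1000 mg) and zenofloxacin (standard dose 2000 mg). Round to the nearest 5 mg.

2100 mg

SCr = 199 / 88.4 = 2.251 mg/dL
CrCl = (140 − 47) × 62.6 / (72 × 2.251) × 0.85 = 5821.8 / 162.07 × 0.85 ≈ 30.5 mL/min
CrCl ≈ 31 mL/min.
belitadine: 15–74 mL/min → 50% of 1000 mg = 500 mg.
zenofloxacin: 25–49 mL/min → 80% of 2000 mg = 1600 mg.
Total = 500 + 1600 = 2100 mg.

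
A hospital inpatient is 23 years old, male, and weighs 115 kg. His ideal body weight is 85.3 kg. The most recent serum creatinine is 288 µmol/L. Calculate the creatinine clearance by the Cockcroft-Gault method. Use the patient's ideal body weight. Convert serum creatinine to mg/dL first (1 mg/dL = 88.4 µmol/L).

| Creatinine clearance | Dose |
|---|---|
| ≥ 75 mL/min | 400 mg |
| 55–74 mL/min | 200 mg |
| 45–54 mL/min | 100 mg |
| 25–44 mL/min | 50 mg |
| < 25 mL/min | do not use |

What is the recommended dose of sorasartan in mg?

SCr = 288 / 88.4 = 3.258 mg/dL
CrCl = (140 − 23) × 85.3 / (72 × 3.258) = 9980.1 / 234.58 ≈ 42.5 mL/min
CrCl ≈ 43 mL/min → bracket 25–44 mL/min.
Dose for this bracket: 50 mg.

50 mg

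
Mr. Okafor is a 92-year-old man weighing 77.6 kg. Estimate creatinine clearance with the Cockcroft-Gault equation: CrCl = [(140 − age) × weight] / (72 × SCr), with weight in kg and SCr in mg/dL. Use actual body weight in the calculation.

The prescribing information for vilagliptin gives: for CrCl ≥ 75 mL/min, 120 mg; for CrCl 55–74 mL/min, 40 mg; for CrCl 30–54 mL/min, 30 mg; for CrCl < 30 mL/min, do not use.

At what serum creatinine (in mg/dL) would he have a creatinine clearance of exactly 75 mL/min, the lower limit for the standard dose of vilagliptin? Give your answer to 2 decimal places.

Standard dose requires CrCl ≥ 75 mL/min.
Set (140 − 92) × 77.6 / (72 × SCr) = 75
SCr = (140 − 92) × 77.6 / (72 × 75) = 0.690 mg/dL

0.69 mg/dL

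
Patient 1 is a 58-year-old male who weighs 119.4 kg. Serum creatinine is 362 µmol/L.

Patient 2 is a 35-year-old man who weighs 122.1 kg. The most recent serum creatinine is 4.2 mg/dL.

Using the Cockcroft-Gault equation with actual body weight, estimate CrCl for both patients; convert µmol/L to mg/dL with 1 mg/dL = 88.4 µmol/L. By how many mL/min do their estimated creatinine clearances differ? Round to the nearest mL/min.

Patient 1: SCr = 362 / 88.4 = 4.095 mg/dL
Patient 1: CrCl = (140 − 58) × 119.4 / (72 × 4.095) = 9790.8 / 294.84 ≈ 33.2 mL/min
Patient 2: CrCl = (140 − 35) × 122.1 / (72 × 4.2) = 12820.5 / 302.40 ≈ 42.4 mL/min
|33.2 − 42.4| = 9.2 mL/min

9 mL/min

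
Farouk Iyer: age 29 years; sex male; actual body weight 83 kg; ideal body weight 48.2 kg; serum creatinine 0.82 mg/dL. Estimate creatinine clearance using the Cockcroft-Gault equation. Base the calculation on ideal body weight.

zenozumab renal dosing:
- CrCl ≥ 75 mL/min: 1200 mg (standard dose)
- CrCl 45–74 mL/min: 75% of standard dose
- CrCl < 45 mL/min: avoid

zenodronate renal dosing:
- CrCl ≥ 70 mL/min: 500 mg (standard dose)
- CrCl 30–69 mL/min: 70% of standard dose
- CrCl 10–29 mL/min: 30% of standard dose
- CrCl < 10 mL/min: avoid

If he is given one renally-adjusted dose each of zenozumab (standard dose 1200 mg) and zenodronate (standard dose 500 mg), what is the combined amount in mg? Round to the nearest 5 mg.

1700 mg

CrCl = (140 − 29) × 48.2 / (72 × 0.82) = 5350.2 / 59.04 ≈ 90.6 mL/min
CrCl ≈ 91 mL/min.
zenozumab: ≥ 75 mL/min → 100% of 1200 mg = 1200 mg.
zenodronate: ≥ 70 mL/min → 100% of 500 mg = 500 mg.
Total = 1200 + 500 = 1700 mg.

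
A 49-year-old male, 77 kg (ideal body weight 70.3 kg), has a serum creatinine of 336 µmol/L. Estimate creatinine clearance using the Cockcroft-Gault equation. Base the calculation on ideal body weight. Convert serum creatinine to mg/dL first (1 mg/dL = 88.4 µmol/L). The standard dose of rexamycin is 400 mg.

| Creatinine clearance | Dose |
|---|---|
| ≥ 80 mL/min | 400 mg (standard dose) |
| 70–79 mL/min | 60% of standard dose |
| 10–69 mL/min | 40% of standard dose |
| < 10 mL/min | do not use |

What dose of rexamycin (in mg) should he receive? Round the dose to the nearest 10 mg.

160 mg

SCr = 336 / 88.4 = 3.801 mg/dL
CrCl = (140 − 49) × 70.3 / (72 × 3.801) = 6397.3 / 273.67 ≈ 23.4 mL/min
CrCl ≈ 23 mL/min → bracket 10–69 mL/min.
40% of 400 mg = 160 mg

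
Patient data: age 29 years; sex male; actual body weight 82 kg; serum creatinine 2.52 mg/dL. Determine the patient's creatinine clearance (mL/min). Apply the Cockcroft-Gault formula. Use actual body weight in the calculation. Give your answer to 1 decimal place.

50.2 mL/min

CrCl = (140 − 29) × 82 / (72 × 2.52) = 9102.0 / 181.44 ≈ 50.2 mL/min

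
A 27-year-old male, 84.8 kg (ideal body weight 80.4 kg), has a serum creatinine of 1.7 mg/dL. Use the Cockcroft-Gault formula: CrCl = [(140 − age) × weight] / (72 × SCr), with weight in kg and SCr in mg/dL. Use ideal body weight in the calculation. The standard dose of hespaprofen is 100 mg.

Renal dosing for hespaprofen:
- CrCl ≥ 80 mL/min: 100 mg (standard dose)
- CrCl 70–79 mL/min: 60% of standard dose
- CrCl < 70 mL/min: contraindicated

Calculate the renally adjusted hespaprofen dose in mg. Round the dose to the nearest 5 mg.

CrCl = (140 − 27) × 80.4 / (72 × 1.7) = 9085.2 / 122.40 ≈ 74.2 mL/min
CrCl ≈ 74 mL/min → bracket 70–79 mL/min.
60% of 100 mg = 60 mg

60 mg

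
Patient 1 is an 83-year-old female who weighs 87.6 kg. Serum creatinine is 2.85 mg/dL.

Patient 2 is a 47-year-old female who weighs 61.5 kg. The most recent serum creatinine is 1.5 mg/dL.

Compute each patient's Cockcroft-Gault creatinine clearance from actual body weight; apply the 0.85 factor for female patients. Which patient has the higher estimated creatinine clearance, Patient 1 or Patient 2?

Patient 2

Patient 1: CrCl = (140 − 83) × 87.6 / (72 × 2.85) × 0.85 = 4993.2 / 205.20 × 0.85 ≈ 20.7 mL/min
Patient 2: CrCl = (140 − 47) × 61.5 / (72 × 1.5) × 0.85 = 5719.5 / 108.00 × 0.85 ≈ 45.0 mL/min
20.7 vs 45.0 mL/min → Patient 2 is higher.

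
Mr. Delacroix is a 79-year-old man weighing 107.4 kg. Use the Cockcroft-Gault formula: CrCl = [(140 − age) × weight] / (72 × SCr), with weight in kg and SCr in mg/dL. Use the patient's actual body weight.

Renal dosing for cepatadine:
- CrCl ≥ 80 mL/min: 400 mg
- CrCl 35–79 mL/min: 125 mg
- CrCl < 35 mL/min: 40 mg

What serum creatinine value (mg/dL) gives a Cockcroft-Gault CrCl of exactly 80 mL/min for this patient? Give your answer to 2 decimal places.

Standard dose requires CrCl ≥ 80 mL/min.
Set (140 − 79) × 107.4 / (72 × SCr) = 80
SCr = (140 − 79) × 107.4 / (72 × 80) = 1.137 mg/dL

1.14 mg/dL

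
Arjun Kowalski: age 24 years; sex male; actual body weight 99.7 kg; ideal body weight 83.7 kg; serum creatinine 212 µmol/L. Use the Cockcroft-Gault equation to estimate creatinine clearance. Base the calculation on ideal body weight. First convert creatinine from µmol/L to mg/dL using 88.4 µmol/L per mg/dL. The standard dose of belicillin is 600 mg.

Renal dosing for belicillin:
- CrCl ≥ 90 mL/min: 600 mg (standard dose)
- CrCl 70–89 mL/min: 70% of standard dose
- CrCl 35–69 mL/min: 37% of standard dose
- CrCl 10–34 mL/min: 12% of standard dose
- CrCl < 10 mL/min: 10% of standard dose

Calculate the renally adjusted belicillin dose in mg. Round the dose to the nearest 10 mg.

220 mg

SCr = 212 / 88.4 = 2.398 mg/dL
CrCl = (140 − 24) × 83.7 / (72 × 2.398) = 9709.2 / 172.66 ≈ 56.2 mL/min
CrCl ≈ 56 mL/min → bracket 35–69 mL/min.
37% of 600 mg = 222 mg → 220 mg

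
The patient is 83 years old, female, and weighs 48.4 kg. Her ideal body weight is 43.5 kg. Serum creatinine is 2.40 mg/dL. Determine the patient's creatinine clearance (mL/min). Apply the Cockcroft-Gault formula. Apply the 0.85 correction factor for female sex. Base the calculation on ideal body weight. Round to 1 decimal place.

CrCl = (140 − 83) × 43.5 / (72 × 2.4) × 0.85 = 2479.5 / 172.80 × 0.85 ≈ 12.2 mL/min

12.2 mL/min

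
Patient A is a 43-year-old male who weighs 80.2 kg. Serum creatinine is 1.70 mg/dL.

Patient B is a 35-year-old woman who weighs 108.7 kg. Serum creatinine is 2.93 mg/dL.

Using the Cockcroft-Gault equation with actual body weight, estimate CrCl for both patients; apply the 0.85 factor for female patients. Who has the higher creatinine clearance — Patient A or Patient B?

Patient A

Patient A: CrCl = (140 − 43) × 80.2 / (72 × 1.7) = 7779.4 / 122.40 ≈ 63.6 mL/min
Patient B: CrCl = (140 − 35) × 108.7 / (72 × 2.93) × 0.85 = 11413.5 / 210.96 × 0.85 ≈ 46.0 mL/min
63.6 vs 46.0 mL/min → Patient A is higher.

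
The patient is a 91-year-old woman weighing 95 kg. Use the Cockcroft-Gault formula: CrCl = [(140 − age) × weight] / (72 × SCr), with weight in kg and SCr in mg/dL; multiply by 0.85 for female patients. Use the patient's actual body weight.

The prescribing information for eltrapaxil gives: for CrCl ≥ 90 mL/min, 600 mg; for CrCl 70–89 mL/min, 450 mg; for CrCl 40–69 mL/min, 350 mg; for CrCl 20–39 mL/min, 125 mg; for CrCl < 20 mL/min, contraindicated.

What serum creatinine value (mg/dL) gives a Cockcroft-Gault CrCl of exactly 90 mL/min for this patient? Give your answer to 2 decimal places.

0.61 mg/dL

Standard dose requires CrCl ≥ 90 mL/min.
Set (140 − 91) × 95 × 0.85 / (72 × SCr) = 90
SCr = (140 − 91) × 95 × 0.85 / (72 × 90) = 0.611 mg/dL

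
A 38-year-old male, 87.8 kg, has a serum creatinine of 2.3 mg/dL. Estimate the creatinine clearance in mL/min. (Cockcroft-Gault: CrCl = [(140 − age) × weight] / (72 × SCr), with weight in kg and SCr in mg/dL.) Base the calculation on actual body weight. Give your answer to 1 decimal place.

CrCl = (140 − 38) × 87.8 / (72 × 2.3) = 8955.6 / 165.60 ≈ 54.1 mL/min

54.1 mL/min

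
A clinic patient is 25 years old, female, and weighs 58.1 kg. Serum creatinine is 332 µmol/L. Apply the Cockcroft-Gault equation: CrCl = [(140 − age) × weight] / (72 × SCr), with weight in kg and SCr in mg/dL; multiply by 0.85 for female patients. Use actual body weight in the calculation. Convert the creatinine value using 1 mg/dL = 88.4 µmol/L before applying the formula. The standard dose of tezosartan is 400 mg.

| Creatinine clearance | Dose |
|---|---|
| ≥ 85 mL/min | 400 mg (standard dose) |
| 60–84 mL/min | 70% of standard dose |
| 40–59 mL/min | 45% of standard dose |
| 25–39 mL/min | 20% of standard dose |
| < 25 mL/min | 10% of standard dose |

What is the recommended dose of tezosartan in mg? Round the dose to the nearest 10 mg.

SCr = 332 / 88.4 = 3.756 mg/dL
CrCl = (140 − 25) × 58.1 / (72 × 3.756) × 0.85 = 6681.5 / 270.43 × 0.85 ≈ 21.0 mL/min
CrCl ≈ 21 mL/min → bracket < 25 mL/min.
10% of 400 mg = 40 mg

40 mg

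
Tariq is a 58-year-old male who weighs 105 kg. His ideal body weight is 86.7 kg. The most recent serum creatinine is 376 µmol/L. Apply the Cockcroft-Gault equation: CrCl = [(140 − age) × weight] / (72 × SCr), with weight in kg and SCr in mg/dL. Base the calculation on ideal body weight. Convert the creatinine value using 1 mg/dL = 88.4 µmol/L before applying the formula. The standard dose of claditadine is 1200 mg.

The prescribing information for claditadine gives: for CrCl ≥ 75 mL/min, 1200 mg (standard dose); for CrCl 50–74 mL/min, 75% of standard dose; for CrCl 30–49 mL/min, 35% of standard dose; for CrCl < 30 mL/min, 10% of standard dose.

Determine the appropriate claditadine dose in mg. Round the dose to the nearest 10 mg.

SCr = 376 / 88.4 = 4.253 mg/dL
CrCl = (140 − 58) × 86.7 / (72 × 4.253) = 7109.4 / 306.22 ≈ 23.2 mL/min
CrCl ≈ 23 mL/min → bracket < 30 mL/min.
10% of 1200 mg = 120 mg

120 mg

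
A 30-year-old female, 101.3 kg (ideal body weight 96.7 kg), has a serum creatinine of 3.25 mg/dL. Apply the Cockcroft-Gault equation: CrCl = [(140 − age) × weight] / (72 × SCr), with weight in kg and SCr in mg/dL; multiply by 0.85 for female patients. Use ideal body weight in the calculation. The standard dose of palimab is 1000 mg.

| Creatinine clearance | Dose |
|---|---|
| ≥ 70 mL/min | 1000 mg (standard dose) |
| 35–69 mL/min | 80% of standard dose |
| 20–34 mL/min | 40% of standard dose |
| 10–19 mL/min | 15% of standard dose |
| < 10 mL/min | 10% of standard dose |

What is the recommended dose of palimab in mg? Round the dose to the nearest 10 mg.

800 mg

CrCl = (140 − 30) × 96.7 / (72 × 3.25) × 0.85 = 10637.0 / 234.00 × 0.85 ≈ 38.6 mL/min
CrCl ≈ 39 mL/min → bracket 35–69 mL/min.
80% of 1000 mg = 800 mg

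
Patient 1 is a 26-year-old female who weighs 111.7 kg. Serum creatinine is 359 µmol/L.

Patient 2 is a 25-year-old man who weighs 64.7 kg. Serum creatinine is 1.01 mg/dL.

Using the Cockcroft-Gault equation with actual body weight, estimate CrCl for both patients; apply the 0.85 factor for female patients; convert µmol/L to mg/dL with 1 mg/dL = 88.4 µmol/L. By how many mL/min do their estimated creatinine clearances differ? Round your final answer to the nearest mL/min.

Patient 1: SCr = 359 / 88.4 = 4.061 mg/dL
Patient 1: CrCl = (140 − 26) × 111.7 / (72 × 4.061) × 0.85 = 12733.8 / 292.39 × 0.85 ≈ 37.0 mL/min
Patient 2: CrCl = (140 − 25) × 64.7 / (72 × 1.01) = 7440.5 / 72.72 ≈ 102.3 mL/min
|37.0 − 102.3| = 65.3 mL/min

65 mL/min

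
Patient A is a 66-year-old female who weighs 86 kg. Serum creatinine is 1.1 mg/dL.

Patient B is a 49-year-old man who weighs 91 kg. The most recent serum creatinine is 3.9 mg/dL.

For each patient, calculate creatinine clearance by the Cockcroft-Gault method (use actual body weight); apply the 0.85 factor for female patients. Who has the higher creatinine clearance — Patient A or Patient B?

Patient A: CrCl = (140 − 66) × 86 / (72 × 1.1) × 0.85 = 6364.0 / 79.20 × 0.85 ≈ 68.3 mL/min
Patient B: CrCl = (140 − 49) × 91 / (72 × 3.9) = 8281.0 / 280.80 ≈ 29.5 mL/min
68.3 vs 29.5 mL/min → Patient A is higher.

Patient A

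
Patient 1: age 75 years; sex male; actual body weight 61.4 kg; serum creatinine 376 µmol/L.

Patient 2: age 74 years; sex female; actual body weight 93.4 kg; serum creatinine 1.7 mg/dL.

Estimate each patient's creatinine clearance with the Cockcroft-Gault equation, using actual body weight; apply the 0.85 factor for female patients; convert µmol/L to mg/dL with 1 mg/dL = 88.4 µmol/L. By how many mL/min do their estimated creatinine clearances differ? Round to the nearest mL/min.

Patient 1: SCr = 376 / 88.4 = 4.253 mg/dL
Patient 1: CrCl = (140 − 75) × 61.4 / (72 × 4.253) = 3991.0 / 306.22 ≈ 13.0 mL/min
Patient 2: CrCl = (140 − 74) × 93.4 / (72 × 1.7) × 0.85 = 6164.4 / 122.40 × 0.85 ≈ 42.8 mL/min
|13.0 − 42.8| = 29.8 mL/min

30 mL/min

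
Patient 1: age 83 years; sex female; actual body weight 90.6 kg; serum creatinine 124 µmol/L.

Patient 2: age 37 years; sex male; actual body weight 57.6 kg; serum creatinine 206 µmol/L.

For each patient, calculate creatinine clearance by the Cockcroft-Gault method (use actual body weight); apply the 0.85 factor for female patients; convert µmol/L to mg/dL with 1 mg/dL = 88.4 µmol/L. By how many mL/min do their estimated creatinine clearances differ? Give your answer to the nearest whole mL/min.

8 mL/min

Patient 1: SCr = 124 / 88.4 = 1.403 mg/dL
Patient 1: CrCl = (140 − 83) × 90.6 / (72 × 1.403) × 0.85 = 5164.2 / 101.02 × 0.85 ≈ 43.5 mL/min
Patient 2: SCr = 206 / 88.4 = 2.33 mg/dL
Patient 2: CrCl = (140 − 37) × 57.6 / (72 × 2.33) = 5932.8 / 167.76 ≈ 35.4 mL/min
|43.5 − 35.4| = 8.1 mL/min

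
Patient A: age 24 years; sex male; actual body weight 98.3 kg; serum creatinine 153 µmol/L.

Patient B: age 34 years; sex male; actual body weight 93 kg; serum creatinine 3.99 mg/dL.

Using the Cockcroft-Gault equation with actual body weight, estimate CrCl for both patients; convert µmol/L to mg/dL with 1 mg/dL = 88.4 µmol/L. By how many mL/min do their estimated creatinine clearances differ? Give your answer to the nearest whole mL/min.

Patient A: SCr = 153 / 88.4 = 1.731 mg/dL
Patient A: CrCl = (140 − 24) × 98.3 / (72 × 1.731) = 11402.8 / 124.63 ≈ 91.5 mL/min
Patient B: CrCl = (140 − 34) × 93 / (72 × 3.99) = 9858.0 / 287.28 ≈ 34.3 mL/min
|91.5 − 34.3| = 57.2 mL/min

57 mL/min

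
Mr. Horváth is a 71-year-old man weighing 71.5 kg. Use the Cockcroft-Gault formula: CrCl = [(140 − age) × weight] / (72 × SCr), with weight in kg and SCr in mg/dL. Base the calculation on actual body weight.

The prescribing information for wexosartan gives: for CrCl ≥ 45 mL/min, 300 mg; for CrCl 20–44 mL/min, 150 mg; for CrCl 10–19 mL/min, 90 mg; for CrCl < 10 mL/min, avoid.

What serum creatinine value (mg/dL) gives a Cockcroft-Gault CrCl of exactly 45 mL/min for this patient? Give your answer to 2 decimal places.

1.52 mg/dL

Standard dose requires CrCl ≥ 45 mL/min.
Set (140 − 71) × 71.5 / (72 × SCr) = 45
SCr = (140 − 71) × 71.5 / (72 × 45) = 1.523 mg/dL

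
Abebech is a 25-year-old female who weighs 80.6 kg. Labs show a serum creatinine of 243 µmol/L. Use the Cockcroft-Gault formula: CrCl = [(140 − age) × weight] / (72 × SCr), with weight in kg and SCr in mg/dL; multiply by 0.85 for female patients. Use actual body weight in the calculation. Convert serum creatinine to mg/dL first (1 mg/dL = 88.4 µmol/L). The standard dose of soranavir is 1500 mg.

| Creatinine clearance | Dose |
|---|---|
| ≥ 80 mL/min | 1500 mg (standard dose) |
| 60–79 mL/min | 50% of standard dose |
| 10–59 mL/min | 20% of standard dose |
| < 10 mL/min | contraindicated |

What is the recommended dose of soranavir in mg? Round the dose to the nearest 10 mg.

300 mg

SCr = 243 / 88.4 = 2.749 mg/dL
CrCl = (140 − 25) × 80.6 / (72 × 2.749) × 0.85 = 9269.0 / 197.93 × 0.85 ≈ 39.8 mL/min
CrCl ≈ 40 mL/min → bracket 10–59 mL/min.
20% of 1500 mg = 300 mg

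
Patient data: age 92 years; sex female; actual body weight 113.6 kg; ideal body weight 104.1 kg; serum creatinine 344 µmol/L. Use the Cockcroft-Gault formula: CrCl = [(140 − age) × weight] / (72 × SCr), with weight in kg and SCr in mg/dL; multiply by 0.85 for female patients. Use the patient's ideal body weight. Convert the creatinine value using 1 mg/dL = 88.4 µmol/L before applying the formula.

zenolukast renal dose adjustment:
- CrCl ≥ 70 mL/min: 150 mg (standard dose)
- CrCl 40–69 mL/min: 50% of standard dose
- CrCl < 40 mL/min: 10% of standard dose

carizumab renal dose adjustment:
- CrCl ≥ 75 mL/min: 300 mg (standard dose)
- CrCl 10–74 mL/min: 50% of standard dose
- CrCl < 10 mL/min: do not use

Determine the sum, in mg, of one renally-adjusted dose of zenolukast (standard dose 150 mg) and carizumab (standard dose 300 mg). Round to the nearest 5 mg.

SCr = 344 / 88.4 = 3.891 mg/dL
CrCl = (140 − 92) × 104.1 / (72 × 3.891) × 0.85 = 4996.8 / 280.15 × 0.85 ≈ 15.2 mL/min
CrCl ≈ 15 mL/min.
zenolukast: < 40 mL/min → 10% of 150 mg = 15 mg.
carizumab: 10–74 mL/min → 50% of 300 mg = 150 mg.
Total = 15 + 150 = 165 mg.

165 mg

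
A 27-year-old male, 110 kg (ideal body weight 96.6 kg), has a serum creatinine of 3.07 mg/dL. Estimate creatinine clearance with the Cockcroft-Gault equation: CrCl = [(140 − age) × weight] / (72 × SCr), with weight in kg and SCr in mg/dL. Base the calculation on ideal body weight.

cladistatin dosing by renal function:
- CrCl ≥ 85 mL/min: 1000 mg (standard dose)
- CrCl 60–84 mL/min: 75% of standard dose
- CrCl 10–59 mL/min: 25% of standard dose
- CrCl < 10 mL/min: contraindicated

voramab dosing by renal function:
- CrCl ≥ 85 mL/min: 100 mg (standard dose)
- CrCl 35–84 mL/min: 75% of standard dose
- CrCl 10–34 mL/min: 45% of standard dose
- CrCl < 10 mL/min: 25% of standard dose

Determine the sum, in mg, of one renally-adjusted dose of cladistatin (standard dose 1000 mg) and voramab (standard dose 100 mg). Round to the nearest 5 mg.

CrCl = (140 − 27) × 96.6 / (72 × 3.07) = 10915.8 / 221.04 ≈ 49.4 mL/min
CrCl ≈ 49 mL/min.
cladistatin: 10–59 mL/min → 25% of 1000 mg = 250 mg.
voramab: 35–84 mL/min → 75% of 100 mg = 75 mg.
Total = 250 + 75 = 325 mg.

325 mg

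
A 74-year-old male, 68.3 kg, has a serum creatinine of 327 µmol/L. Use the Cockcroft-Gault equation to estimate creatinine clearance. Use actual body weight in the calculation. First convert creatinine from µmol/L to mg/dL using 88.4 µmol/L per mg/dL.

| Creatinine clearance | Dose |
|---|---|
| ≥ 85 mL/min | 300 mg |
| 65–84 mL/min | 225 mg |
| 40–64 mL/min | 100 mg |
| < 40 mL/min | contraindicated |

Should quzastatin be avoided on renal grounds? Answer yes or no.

SCr = 327 / 88.4 = 3.699 mg/dL
CrCl = (140 − 74) × 68.3 / (72 × 3.699) = 4507.8 / 266.33 ≈ 16.9 mL/min
CrCl ≈ 17 mL/min, which is < 40 mL/min.

yes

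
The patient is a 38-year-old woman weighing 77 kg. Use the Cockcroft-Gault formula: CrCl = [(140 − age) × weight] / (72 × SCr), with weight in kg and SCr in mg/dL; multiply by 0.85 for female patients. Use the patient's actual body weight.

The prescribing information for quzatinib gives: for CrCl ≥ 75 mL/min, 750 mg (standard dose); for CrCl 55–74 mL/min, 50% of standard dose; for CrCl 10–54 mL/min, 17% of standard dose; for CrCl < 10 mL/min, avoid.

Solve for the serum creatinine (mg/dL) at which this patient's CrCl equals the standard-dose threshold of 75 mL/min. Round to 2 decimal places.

1.24 mg/dL

Standard dose requires CrCl ≥ 75 mL/min.
Set (140 − 38) × 77 × 0.85 / (72 × SCr) = 75
SCr = (140 − 38) × 77 × 0.85 / (72 × 75) = 1.236 mg/dL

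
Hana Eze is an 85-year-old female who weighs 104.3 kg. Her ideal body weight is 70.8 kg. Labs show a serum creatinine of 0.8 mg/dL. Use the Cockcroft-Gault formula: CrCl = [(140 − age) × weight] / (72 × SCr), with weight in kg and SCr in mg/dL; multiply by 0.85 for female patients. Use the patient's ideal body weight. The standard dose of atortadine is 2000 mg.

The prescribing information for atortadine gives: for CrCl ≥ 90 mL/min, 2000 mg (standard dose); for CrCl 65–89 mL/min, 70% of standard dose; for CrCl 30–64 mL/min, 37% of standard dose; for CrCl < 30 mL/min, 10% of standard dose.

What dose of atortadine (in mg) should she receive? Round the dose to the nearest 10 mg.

CrCl = (140 − 85) × 70.8 / (72 × 0.8) × 0.85 = 3894.0 / 57.60 × 0.85 ≈ 57.5 mL/min
CrCl ≈ 57 mL/min → bracket 30–64 mL/min.
37% of 2000 mg = 740 mg

740 mg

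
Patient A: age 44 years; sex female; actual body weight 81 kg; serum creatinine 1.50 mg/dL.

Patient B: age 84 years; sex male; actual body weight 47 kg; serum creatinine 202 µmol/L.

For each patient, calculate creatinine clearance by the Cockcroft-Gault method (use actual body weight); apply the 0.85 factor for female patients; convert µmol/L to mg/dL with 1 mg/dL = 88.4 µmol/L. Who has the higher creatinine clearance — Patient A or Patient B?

Patient A

Patient A: CrCl = (140 − 44) × 81 / (72 × 1.5) × 0.85 = 7776.0 / 108.00 × 0.85 ≈ 61.2 mL/min
Patient B: SCr = 202 / 88.4 = 2.285 mg/dL
Patient B: CrCl = (140 − 84) × 47 / (72 × 2.285) = 2632.0 / 164.52 ≈ 16.0 mL/min
61.2 vs 16.0 mL/min → Patient A is higher.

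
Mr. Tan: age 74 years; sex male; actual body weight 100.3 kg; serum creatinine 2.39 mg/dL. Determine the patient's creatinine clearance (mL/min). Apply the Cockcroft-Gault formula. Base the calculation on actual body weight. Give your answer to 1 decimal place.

CrCl = (140 − 74) × 100.3 / (72 × 2.39) = 6619.8 / 172.08 ≈ 38.5 mL/min

38.5 mL/min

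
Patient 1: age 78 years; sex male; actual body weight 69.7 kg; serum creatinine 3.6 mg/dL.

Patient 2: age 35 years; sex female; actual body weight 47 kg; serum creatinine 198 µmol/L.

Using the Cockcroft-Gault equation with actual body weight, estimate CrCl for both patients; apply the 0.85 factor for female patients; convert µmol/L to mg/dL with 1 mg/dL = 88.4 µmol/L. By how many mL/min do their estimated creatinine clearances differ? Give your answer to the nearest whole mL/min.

Patient 1: CrCl = (140 − 78) × 69.7 / (72 × 3.6) = 4321.4 / 259.20 ≈ 16.7 mL/min
Patient 2: SCr = 198 / 88.4 = 2.24 mg/dL
Patient 2: CrCl = (140 − 35) × 47 / (72 × 2.24) × 0.85 = 4935.0 / 161.28 × 0.85 ≈ 26.0 mL/min
|16.7 − 26.0| = 9.3 mL/min

9 mL/min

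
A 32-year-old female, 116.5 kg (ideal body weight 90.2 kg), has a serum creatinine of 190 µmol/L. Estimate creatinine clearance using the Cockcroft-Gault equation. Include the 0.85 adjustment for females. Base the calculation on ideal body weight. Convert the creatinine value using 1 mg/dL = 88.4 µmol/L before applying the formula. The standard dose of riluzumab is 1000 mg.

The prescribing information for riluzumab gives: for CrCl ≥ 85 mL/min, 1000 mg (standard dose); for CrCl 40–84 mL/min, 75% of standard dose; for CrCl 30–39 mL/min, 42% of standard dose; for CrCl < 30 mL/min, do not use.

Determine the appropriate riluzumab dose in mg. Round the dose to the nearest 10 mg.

750 mg

SCr = 190 / 88.4 = 2.149 mg/dL
CrCl = (140 − 32) × 90.2 / (72 × 2.149) × 0.85 = 9741.6 / 154.73 × 0.85 ≈ 53.5 mL/min
CrCl ≈ 54 mL/min → bracket 40–84 mL/min.
75% of 1000 mg = 750 mg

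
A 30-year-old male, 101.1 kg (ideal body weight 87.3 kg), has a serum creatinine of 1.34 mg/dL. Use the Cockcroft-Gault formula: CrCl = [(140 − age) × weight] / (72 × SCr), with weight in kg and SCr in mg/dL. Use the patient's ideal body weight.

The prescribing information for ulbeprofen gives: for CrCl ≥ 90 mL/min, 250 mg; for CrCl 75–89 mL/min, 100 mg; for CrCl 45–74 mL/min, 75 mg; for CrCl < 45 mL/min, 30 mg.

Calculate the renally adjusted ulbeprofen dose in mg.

CrCl = (140 − 30) × 87.3 / (72 × 1.34) = 9603.0 / 96.48 ≈ 99.5 mL/min
CrCl ≈ 100 mL/min → bracket ≥ 90 mL/min.
Dose for this bracket: 250 mg.

250 mg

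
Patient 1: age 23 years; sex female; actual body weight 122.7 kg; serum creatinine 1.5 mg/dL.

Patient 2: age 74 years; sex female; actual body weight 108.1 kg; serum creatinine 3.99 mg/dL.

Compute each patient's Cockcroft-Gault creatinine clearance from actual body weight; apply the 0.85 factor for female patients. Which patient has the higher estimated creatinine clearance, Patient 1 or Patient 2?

Patient 1: CrCl = (140 − 23) × 122.7 / (72 × 1.5) × 0.85 = 14355.9 / 108.00 × 0.85 ≈ 113.0 mL/min
Patient 2: CrCl = (140 − 74) × 108.1 / (72 × 3.99) × 0.85 = 7134.6 / 287.28 × 0.85 ≈ 21.1 mL/min
113.0 vs 21.1 mL/min → Patient 1 is higher.

Patient 1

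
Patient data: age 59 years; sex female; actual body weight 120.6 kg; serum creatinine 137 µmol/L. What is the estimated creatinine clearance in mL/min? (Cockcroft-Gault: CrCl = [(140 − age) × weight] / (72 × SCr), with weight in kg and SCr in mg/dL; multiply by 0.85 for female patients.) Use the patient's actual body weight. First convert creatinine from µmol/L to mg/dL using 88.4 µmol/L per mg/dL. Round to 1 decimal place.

SCr = 137 / 88.4 = 1.55 mg/dL
CrCl = (140 − 59) × 120.6 / (72 × 1.55) × 0.85 = 9768.6 / 111.60 × 0.85 ≈ 74.4 mL/min

74.4 mL/min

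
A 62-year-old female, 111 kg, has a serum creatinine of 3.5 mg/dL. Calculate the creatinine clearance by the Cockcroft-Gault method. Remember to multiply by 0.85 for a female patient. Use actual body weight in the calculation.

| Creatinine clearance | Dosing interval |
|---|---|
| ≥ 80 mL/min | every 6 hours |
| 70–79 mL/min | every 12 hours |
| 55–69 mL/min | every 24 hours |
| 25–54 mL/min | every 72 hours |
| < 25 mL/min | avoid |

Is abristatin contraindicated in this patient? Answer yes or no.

CrCl = (140 − 62) × 111 / (72 × 3.5) × 0.85 = 8658.0 / 252.00 × 0.85 ≈ 29.2 mL/min
CrCl ≈ 29 mL/min, which is ≥ 25 mL/min.

no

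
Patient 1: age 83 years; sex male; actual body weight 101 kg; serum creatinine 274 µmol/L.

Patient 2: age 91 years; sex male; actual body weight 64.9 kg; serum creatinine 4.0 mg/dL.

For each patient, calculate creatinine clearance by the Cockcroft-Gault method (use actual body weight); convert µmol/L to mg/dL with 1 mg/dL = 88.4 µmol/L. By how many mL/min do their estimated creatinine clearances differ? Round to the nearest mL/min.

15 mL/min

Patient 1: SCr = 274 / 88.4 = 3.1 mg/dL
Patient 1: CrCl = (140 − 83) × 101 / (72 × 3.1) = 5757.0 / 223.20 ≈ 25.8 mL/min
Patient 2: CrCl = (140 − 91) × 64.9 / (72 × 4) = 3180.1 / 288.00 ≈ 11.0 mL/min
|25.8 − 11.0| = 14.8 mL/min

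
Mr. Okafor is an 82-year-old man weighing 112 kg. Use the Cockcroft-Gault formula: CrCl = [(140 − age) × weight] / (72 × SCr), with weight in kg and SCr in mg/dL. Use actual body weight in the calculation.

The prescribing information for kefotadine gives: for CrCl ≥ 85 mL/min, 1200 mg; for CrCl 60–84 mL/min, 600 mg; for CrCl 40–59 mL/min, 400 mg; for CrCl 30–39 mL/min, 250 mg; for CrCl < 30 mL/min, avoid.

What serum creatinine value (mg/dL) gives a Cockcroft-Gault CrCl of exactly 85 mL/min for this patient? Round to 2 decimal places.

Standard dose requires CrCl ≥ 85 mL/min.
Set (140 − 82) × 112 / (72 × SCr) = 85
SCr = (140 − 82) × 112 / (72 × 85) = 1.061 mg/dL

1.06 mg/dL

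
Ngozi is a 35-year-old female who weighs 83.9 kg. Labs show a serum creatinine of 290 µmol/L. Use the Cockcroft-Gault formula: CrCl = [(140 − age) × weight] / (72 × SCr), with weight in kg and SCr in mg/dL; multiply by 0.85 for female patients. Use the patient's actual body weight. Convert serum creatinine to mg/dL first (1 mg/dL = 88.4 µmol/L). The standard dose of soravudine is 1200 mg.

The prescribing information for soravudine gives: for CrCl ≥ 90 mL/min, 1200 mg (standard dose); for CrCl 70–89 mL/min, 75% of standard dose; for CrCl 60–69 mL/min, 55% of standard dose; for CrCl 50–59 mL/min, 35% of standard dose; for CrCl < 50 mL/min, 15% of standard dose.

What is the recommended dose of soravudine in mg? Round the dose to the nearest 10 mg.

SCr = 290 / 88.4 = 3.281 mg/dL
CrCl = (140 − 35) × 83.9 / (72 × 3.281) × 0.85 = 8809.5 / 236.23 × 0.85 ≈ 31.7 mL/min
CrCl ≈ 32 mL/min → bracket < 50 mL/min.
15% of 1200 mg = 180 mg

180 mg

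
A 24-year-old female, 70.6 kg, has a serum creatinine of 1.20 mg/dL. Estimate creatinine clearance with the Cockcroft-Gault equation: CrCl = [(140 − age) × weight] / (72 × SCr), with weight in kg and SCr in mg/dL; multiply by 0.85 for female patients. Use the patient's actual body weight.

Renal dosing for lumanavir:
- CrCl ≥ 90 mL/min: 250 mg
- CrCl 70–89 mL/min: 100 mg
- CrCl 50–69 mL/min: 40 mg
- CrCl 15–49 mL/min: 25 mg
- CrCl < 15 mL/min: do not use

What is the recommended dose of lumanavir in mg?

CrCl = (140 − 24) × 70.6 / (72 × 1.2) × 0.85 = 8189.6 / 86.40 × 0.85 ≈ 80.6 mL/min
CrCl ≈ 81 mL/min → bracket 70–89 mL/min.
Dose for this bracket: 100 mg.

100 mg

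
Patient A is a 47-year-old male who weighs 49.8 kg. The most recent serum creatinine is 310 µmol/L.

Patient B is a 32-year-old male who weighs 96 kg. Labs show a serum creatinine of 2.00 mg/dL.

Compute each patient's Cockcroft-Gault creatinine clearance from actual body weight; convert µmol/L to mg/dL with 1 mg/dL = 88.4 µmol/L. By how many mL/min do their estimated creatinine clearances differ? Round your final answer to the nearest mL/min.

54 mL/min

Patient A: SCr = 310 / 88.4 = 3.507 mg/dL
Patient A: CrCl = (140 − 47) × 49.8 / (72 × 3.507) = 4631.4 / 252.50 ≈ 18.3 mL/min
Patient B: CrCl = (140 − 32) × 96 / (72 × 2) = 10368.0 / 144.00 ≈ 72.0 mL/min
|18.3 − 72.0| = 53.7 mL/min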